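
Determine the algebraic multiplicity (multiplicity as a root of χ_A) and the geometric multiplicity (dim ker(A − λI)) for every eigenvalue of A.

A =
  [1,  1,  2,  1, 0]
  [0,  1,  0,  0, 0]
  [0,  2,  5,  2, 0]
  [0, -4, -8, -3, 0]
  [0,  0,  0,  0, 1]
λ = 1: alg = 5, geom = 4

Step 1 — factor the characteristic polynomial to read off the algebraic multiplicities:
  χ_A(x) = (x - 1)^5

Step 2 — compute geometric multiplicities via the rank-nullity identity g(λ) = n − rank(A − λI):
  rank(A − (1)·I) = 1, so dim ker(A − (1)·I) = n − 1 = 4

Summary:
  λ = 1: algebraic multiplicity = 5, geometric multiplicity = 4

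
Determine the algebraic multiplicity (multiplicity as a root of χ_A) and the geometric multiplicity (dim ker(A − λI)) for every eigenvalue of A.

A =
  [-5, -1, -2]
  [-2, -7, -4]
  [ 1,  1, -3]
λ = -5: alg = 3, geom = 1

Step 1 — factor the characteristic polynomial to read off the algebraic multiplicities:
  χ_A(x) = (x + 5)^3

Step 2 — compute geometric multiplicities via the rank-nullity identity g(λ) = n − rank(A − λI):
  rank(A − (-5)·I) = 2, so dim ker(A − (-5)·I) = n − 2 = 1

Summary:
  λ = -5: algebraic multiplicity = 3, geometric multiplicity = 1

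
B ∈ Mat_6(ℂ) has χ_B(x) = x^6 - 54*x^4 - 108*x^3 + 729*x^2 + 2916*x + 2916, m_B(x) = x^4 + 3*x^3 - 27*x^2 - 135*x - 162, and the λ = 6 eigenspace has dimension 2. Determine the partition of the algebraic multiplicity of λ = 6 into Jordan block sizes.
Block sizes for λ = 6: [1, 1]

Step 1 — from the characteristic polynomial, algebraic multiplicity of λ = 6 is 2. From dim ker(B − (6)·I) = 2, there are exactly 2 Jordan blocks for λ = 6.
Step 2 — from the minimal polynomial, the factor (x − 6) tells us the largest block for λ = 6 has size 1.
Step 3 — with total size 2, 2 blocks, and largest block 1, the block sizes (in nonincreasing order) are [1, 1].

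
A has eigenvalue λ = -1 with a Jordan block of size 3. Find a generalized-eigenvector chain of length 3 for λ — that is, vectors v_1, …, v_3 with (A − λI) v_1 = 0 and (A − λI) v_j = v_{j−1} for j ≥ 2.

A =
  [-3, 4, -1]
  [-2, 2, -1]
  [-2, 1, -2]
A Jordan chain for λ = -1 of length 3:
v_1 = (-2, 0, 4)ᵀ
v_2 = (-2, -2, -2)ᵀ
v_3 = (1, 0, 0)ᵀ

Let N = A − (-1)·I. We want v_3 with N^3 v_3 = 0 but N^2 v_3 ≠ 0; then v_{j-1} := N · v_j for j = 3, …, 2.

Pick v_3 = (1, 0, 0)ᵀ.
Then v_2 = N · v_3 = (-2, -2, -2)ᵀ.
Then v_1 = N · v_2 = (-2, 0, 4)ᵀ.

Sanity check: (A − (-1)·I) v_1 = (0, 0, 0)ᵀ = 0. ✓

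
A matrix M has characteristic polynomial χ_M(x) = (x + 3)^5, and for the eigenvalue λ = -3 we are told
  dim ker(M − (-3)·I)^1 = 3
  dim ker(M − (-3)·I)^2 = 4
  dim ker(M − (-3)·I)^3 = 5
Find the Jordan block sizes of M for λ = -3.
Block sizes for λ = -3: [3, 1, 1]

From the dimensions of kernels of powers, the number of Jordan blocks of size at least j is d_j − d_{j−1} where d_j = dim ker(N^j) (with d_0 = 0). Computing the differences gives [3, 1, 1].
The number of blocks of size exactly k is (#blocks of size ≥ k) − (#blocks of size ≥ k + 1), so the partition is: 2 block(s) of size 1, 1 block(s) of size 3.
In nonincreasing order the block sizes are [3, 1, 1].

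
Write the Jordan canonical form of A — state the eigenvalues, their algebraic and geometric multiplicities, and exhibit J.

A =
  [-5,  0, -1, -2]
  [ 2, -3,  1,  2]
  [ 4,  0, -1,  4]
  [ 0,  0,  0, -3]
J_2(-3) ⊕ J_1(-3) ⊕ J_1(-3)

The characteristic polynomial is
  det(x·I − A) = x^4 + 12*x^3 + 54*x^2 + 108*x + 81 = (x + 3)^4

Eigenvalues and multiplicities (the geometric multiplicity of λ is n − rank(A − λI), which equals the number of Jordan blocks for λ):
  λ = -3: algebraic multiplicity = 4, geometric multiplicity = 3

Determining the block sizes for each eigenvalue:
  λ = -3: 3 blocks summing to 4 forces exactly one block of size 2 and the rest size 1 → block sizes [2, 1, 1]

Assembling the blocks gives a Jordan form
J =
  [-3,  1,  0,  0]
  [ 0, -3,  0,  0]
  [ 0,  0, -3,  0]
  [ 0,  0,  0, -3]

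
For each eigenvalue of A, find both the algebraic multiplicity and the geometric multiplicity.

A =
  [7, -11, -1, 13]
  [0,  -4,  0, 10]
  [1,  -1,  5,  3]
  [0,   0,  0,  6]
λ = -4: alg = 1, geom = 1; λ = 6: alg = 3, geom = 2

Step 1 — factor the characteristic polynomial to read off the algebraic multiplicities:
  χ_A(x) = (x - 6)^3*(x + 4)

Step 2 — compute geometric multiplicities via the rank-nullity identity g(λ) = n − rank(A − λI):
  rank(A − (-4)·I) = 3, so dim ker(A − (-4)·I) = n − 3 = 1
  rank(A − (6)·I) = 2, so dim ker(A − (6)·I) = n − 2 = 2

Summary:
  λ = -4: algebraic multiplicity = 1, geometric multiplicity = 1
  λ = 6: algebraic multiplicity = 3, geometric multiplicity = 2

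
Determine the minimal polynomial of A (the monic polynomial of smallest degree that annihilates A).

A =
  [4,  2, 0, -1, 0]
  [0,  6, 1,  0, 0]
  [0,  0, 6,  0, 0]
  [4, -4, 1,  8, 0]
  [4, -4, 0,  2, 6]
x^3 - 18*x^2 + 108*x - 216

The characteristic polynomial is χ_A(x) = (x - 6)^5, so the eigenvalues are known. The minimal polynomial is
  m_A(x) = Π_λ (x − λ)^{k_λ}
where k_λ is the size of the *largest* Jordan block for λ (equivalently, the smallest k with (A − λI)^k v = 0 for every generalised eigenvector v of λ).

  λ = 6: largest Jordan block has size 3, contributing (x − 6)^3

So m_A(x) = (x - 6)^3 = x^3 - 18*x^2 + 108*x - 216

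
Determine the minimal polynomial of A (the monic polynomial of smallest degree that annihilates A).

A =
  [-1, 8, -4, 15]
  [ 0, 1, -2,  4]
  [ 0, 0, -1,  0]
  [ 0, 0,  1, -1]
x^4 + 2*x^3 - 2*x - 1

The characteristic polynomial is χ_A(x) = (x - 1)*(x + 1)^3, so the eigenvalues are known. The minimal polynomial is
  m_A(x) = Π_λ (x − λ)^{k_λ}
where k_λ is the size of the *largest* Jordan block for λ (equivalently, the smallest k with (A − λI)^k v = 0 for every generalised eigenvector v of λ).

  λ = -1: largest Jordan block has size 3, contributing (x + 1)^3
  λ = 1: largest Jordan block has size 1, contributing (x − 1)

So m_A(x) = (x - 1)*(x + 1)^3 = x^4 + 2*x^3 - 2*x - 1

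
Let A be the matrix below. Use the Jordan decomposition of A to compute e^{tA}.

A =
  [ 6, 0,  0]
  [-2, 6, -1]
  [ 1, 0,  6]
e^{tA} =
  [exp(6*t), 0, 0]
  [-t^2*exp(6*t)/2 - 2*t*exp(6*t), exp(6*t), -t*exp(6*t)]
  [t*exp(6*t), 0, exp(6*t)]

Strategy: write A = P · J · P⁻¹ where J is a Jordan canonical form, so e^{tA} = P · e^{tJ} · P⁻¹, and e^{tJ} can be computed block-by-block.

A has Jordan form
J =
  [6, 1, 0]
  [0, 6, 1]
  [0, 0, 6]
(up to reordering of blocks).

Per-block formulas:
  For a 3×3 Jordan block J_3(6): exp(t · J_3(6)) = e^(6t)·(I + t·N + (t^2/2)·N^2), where N is the 3×3 nilpotent shift.

After assembling e^{tJ} and conjugating by P, we get:

e^{tA} =
  [exp(6*t), 0, 0]
  [-t^2*exp(6*t)/2 - 2*t*exp(6*t), exp(6*t), -t*exp(6*t)]
  [t*exp(6*t), 0, exp(6*t)]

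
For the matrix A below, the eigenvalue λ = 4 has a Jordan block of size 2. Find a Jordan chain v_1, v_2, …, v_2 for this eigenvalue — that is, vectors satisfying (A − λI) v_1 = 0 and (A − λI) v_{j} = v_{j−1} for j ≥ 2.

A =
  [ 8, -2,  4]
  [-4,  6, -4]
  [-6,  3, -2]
A Jordan chain for λ = 4 of length 2:
v_1 = (4, -4, -6)ᵀ
v_2 = (1, 0, 0)ᵀ

Let N = A − (4)·I. We want v_2 with N^2 v_2 = 0 but N^1 v_2 ≠ 0; then v_{j-1} := N · v_j for j = 2, …, 2.

Pick v_2 = (1, 0, 0)ᵀ.
Then v_1 = N · v_2 = (4, -4, -6)ᵀ.

Sanity check: (A − (4)·I) v_1 = (0, 0, 0)ᵀ = 0. ✓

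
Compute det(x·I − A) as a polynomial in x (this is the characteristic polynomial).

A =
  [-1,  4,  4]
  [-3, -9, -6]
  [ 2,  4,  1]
x^3 + 9*x^2 + 27*x + 27

Expanding det(x·I − A) (e.g. by cofactor expansion or by noting that A is similar to its Jordan form J, which has the same characteristic polynomial as A) gives
  χ_A(x) = x^3 + 9*x^2 + 27*x + 27
which factors as (x + 3)^3. The eigenvalues (with algebraic multiplicities) are λ = -3 with multiplicity 3.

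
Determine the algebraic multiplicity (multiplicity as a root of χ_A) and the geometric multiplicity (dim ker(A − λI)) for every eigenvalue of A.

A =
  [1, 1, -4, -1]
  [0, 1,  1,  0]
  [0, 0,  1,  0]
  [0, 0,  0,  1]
λ = 1: alg = 4, geom = 2

Step 1 — factor the characteristic polynomial to read off the algebraic multiplicities:
  χ_A(x) = (x - 1)^4

Step 2 — compute geometric multiplicities via the rank-nullity identity g(λ) = n − rank(A − λI):
  rank(A − (1)·I) = 2, so dim ker(A − (1)·I) = n − 2 = 2

Summary:
  λ = 1: algebraic multiplicity = 4, geometric multiplicity = 2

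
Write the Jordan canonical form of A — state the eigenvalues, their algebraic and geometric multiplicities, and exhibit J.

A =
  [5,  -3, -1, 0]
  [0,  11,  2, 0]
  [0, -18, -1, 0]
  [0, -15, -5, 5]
J_2(5) ⊕ J_1(5) ⊕ J_1(5)

The characteristic polynomial is
  det(x·I − A) = x^4 - 20*x^3 + 150*x^2 - 500*x + 625 = (x - 5)^4

Eigenvalues and multiplicities (the geometric multiplicity of λ is n − rank(A − λI), which equals the number of Jordan blocks for λ):
  λ = 5: algebraic multiplicity = 4, geometric multiplicity = 3

Determining the block sizes for each eigenvalue:
  λ = 5: 3 blocks summing to 4 forces exactly one block of size 2 and the rest size 1 → block sizes [2, 1, 1]

Assembling the blocks gives a Jordan form
J =
  [5, 1, 0, 0]
  [0, 5, 0, 0]
  [0, 0, 5, 0]
  [0, 0, 0, 5]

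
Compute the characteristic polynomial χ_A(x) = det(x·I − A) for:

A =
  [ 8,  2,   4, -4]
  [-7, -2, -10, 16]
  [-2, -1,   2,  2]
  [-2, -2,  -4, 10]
x^4 - 18*x^3 + 120*x^2 - 352*x + 384

Expanding det(x·I − A) (e.g. by cofactor expansion or by noting that A is similar to its Jordan form J, which has the same characteristic polynomial as A) gives
  χ_A(x) = x^4 - 18*x^3 + 120*x^2 - 352*x + 384
which factors as (x - 6)*(x - 4)^3. The eigenvalues (with algebraic multiplicities) are λ = 4 with multiplicity 3, λ = 6 with multiplicity 1.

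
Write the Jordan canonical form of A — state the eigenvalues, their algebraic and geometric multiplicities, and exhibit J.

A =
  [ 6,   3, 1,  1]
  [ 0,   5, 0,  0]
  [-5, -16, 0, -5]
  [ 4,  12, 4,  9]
J_3(5) ⊕ J_1(5)

The characteristic polynomial is
  det(x·I − A) = x^4 - 20*x^3 + 150*x^2 - 500*x + 625 = (x - 5)^4

Eigenvalues and multiplicities (the geometric multiplicity of λ is n − rank(A − λI), which equals the number of Jordan blocks for λ):
  λ = 5: algebraic multiplicity = 4, geometric multiplicity = 2

Determining the block sizes for each eigenvalue:
  λ = 5: with am = 4 and gm = 2, the partition is not yet determined (e.g. several partitions of 4 into 2 parts exist). Let N = A − (5)·I. Computing rank(N^1) = 2, rank(N^2) = 1, rank(N^3) = 0; the number of blocks of size ≥ j is rank(N^{j−1}) − rank(N^j), giving [2, 1, 1]. So we have 1 block(s) of size 3, 1 block(s) of size 1 → block sizes [3, 1]

Assembling the blocks gives a Jordan form
J =
  [5, 1, 0, 0]
  [0, 5, 1, 0]
  [0, 0, 5, 0]
  [0, 0, 0, 5]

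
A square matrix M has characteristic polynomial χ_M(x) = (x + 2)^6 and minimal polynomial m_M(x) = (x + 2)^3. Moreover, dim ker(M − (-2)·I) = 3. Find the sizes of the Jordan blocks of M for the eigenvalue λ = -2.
Block sizes for λ = -2: [3, 2, 1]

Step 1 — from the characteristic polynomial, algebraic multiplicity of λ = -2 is 6. From dim ker(M − (-2)·I) = 3, there are exactly 3 Jordan blocks for λ = -2.
Step 2 — from the minimal polynomial, the factor (x + 2)^3 tells us the largest block for λ = -2 has size 3.
Step 3 — with total size 6, 3 blocks, and largest block 3, the block sizes (in nonincreasing order) are [3, 2, 1].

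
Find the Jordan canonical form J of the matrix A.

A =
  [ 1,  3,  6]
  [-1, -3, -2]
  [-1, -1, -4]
J_2(-2) ⊕ J_1(-2)

The characteristic polynomial is
  det(x·I − A) = x^3 + 6*x^2 + 12*x + 8 = (x + 2)^3

Eigenvalues and multiplicities (the geometric multiplicity of λ is n − rank(A − λI), which equals the number of Jordan blocks for λ):
  λ = -2: algebraic multiplicity = 3, geometric multiplicity = 2

Determining the block sizes for each eigenvalue:
  λ = -2: 2 blocks summing to 3 forces exactly one block of size 2 and the rest size 1 → block sizes [2, 1]

Assembling the blocks gives a Jordan form
J =
  [-2,  1,  0]
  [ 0, -2,  0]
  [ 0,  0, -2]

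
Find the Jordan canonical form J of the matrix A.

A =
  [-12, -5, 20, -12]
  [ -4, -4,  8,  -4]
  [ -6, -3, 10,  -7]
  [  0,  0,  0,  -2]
J_2(-2) ⊕ J_2(-2)

The characteristic polynomial is
  det(x·I − A) = x^4 + 8*x^3 + 24*x^2 + 32*x + 16 = (x + 2)^4

Eigenvalues and multiplicities (the geometric multiplicity of λ is n − rank(A − λI), which equals the number of Jordan blocks for λ):
  λ = -2: algebraic multiplicity = 4, geometric multiplicity = 2

Determining the block sizes for each eigenvalue:
  λ = -2: with am = 4 and gm = 2, the partition is not yet determined (e.g. several partitions of 4 into 2 parts exist). Let N = A − (-2)·I. Computing rank(N^1) = 2, rank(N^2) = 0; the number of blocks of size ≥ j is rank(N^{j−1}) − rank(N^j), giving [2, 2]. So we have 2 block(s) of size 2 → block sizes [2, 2]

Assembling the blocks gives a Jordan form
J =
  [-2,  1,  0,  0]
  [ 0, -2,  0,  0]
  [ 0,  0, -2,  1]
  [ 0,  0,  0, -2]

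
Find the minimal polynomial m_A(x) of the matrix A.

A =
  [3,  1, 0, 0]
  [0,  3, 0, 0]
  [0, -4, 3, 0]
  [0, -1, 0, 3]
x^2 - 6*x + 9

The characteristic polynomial is χ_A(x) = (x - 3)^4, so the eigenvalues are known. The minimal polynomial is
  m_A(x) = Π_λ (x − λ)^{k_λ}
where k_λ is the size of the *largest* Jordan block for λ (equivalently, the smallest k with (A − λI)^k v = 0 for every generalised eigenvector v of λ).

  λ = 3: largest Jordan block has size 2, contributing (x − 3)^2

So m_A(x) = (x - 3)^2 = x^2 - 6*x + 9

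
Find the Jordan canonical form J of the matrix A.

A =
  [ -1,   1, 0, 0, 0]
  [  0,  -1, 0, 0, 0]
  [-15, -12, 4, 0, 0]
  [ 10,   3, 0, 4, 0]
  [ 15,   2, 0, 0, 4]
J_2(-1) ⊕ J_1(4) ⊕ J_1(4) ⊕ J_1(4)

The characteristic polynomial is
  det(x·I − A) = x^5 - 10*x^4 + 25*x^3 + 20*x^2 - 80*x - 64 = (x - 4)^3*(x + 1)^2

Eigenvalues and multiplicities (the geometric multiplicity of λ is n − rank(A − λI), which equals the number of Jordan blocks for λ):
  λ = -1: algebraic multiplicity = 2, geometric multiplicity = 1
  λ = 4: algebraic multiplicity = 3, geometric multiplicity = 3

Determining the block sizes for each eigenvalue:
  λ = -1: one block (gm = 1), so the single block has size am = 2 → block sizes [2]
  λ = 4: gm = am = 3, so every block has size 1 → block sizes [1, 1, 1]

Assembling the blocks gives a Jordan form
J =
  [-1,  1, 0, 0, 0]
  [ 0, -1, 0, 0, 0]
  [ 0,  0, 4, 0, 0]
  [ 0,  0, 0, 4, 0]
  [ 0,  0, 0, 0, 4]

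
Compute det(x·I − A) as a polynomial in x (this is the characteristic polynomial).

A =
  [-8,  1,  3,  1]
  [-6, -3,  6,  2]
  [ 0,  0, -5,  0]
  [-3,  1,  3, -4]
x^4 + 20*x^3 + 150*x^2 + 500*x + 625

Expanding det(x·I − A) (e.g. by cofactor expansion or by noting that A is similar to its Jordan form J, which has the same characteristic polynomial as A) gives
  χ_A(x) = x^4 + 20*x^3 + 150*x^2 + 500*x + 625
which factors as (x + 5)^4. The eigenvalues (with algebraic multiplicities) are λ = -5 with multiplicity 4.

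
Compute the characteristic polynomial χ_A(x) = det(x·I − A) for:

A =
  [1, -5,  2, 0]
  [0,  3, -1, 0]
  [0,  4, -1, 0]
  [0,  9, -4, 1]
x^4 - 4*x^3 + 6*x^2 - 4*x + 1

Expanding det(x·I − A) (e.g. by cofactor expansion or by noting that A is similar to its Jordan form J, which has the same characteristic polynomial as A) gives
  χ_A(x) = x^4 - 4*x^3 + 6*x^2 - 4*x + 1
which factors as (x - 1)^4. The eigenvalues (with algebraic multiplicities) are λ = 1 with multiplicity 4.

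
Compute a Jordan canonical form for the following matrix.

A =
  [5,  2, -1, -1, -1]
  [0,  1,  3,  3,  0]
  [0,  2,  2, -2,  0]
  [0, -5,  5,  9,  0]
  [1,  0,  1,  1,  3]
J_3(4) ⊕ J_1(4) ⊕ J_1(4)

The characteristic polynomial is
  det(x·I − A) = x^5 - 20*x^4 + 160*x^3 - 640*x^2 + 1280*x - 1024 = (x - 4)^5

Eigenvalues and multiplicities (the geometric multiplicity of λ is n − rank(A − λI), which equals the number of Jordan blocks for λ):
  λ = 4: algebraic multiplicity = 5, geometric multiplicity = 3

Determining the block sizes for each eigenvalue:
  λ = 4: with am = 5 and gm = 3, the partition is not yet determined (e.g. several partitions of 5 into 3 parts exist). Let N = A − (4)·I. Computing rank(N^1) = 2, rank(N^2) = 1, rank(N^3) = 0; the number of blocks of size ≥ j is rank(N^{j−1}) − rank(N^j), giving [3, 1, 1]. So we have 1 block(s) of size 3, 2 block(s) of size 1 → block sizes [3, 1, 1]

Assembling the blocks gives a Jordan form
J =
  [4, 1, 0, 0, 0]
  [0, 4, 1, 0, 0]
  [0, 0, 4, 0, 0]
  [0, 0, 0, 4, 0]
  [0, 0, 0, 0, 4]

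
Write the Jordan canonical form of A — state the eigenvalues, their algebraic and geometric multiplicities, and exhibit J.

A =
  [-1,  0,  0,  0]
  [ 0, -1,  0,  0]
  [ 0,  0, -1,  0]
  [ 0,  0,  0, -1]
J_1(-1) ⊕ J_1(-1) ⊕ J_1(-1) ⊕ J_1(-1)

The characteristic polynomial is
  det(x·I − A) = x^4 + 4*x^3 + 6*x^2 + 4*x + 1 = (x + 1)^4

Eigenvalues and multiplicities (the geometric multiplicity of λ is n − rank(A − λI), which equals the number of Jordan blocks for λ):
  λ = -1: algebraic multiplicity = 4, geometric multiplicity = 4

Determining the block sizes for each eigenvalue:
  λ = -1: gm = am = 4, so every block has size 1 → block sizes [1, 1, 1, 1]

Assembling the blocks gives a Jordan form
J =
  [-1,  0,  0,  0]
  [ 0, -1,  0,  0]
  [ 0,  0, -1,  0]
  [ 0,  0,  0, -1]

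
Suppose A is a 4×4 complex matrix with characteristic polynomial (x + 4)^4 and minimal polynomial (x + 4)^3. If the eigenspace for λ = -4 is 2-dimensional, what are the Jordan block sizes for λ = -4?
Block sizes for λ = -4: [3, 1]

Step 1 — from the characteristic polynomial, algebraic multiplicity of λ = -4 is 4. From dim ker(A − (-4)·I) = 2, there are exactly 2 Jordan blocks for λ = -4.
Step 2 — from the minimal polynomial, the factor (x + 4)^3 tells us the largest block for λ = -4 has size 3.
Step 3 — with total size 4, 2 blocks, and largest block 3, the block sizes (in nonincreasing order) are [3, 1].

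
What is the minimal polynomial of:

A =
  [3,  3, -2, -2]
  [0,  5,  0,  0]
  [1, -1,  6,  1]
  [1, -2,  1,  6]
x^2 - 10*x + 25

The characteristic polynomial is χ_A(x) = (x - 5)^4, so the eigenvalues are known. The minimal polynomial is
  m_A(x) = Π_λ (x − λ)^{k_λ}
where k_λ is the size of the *largest* Jordan block for λ (equivalently, the smallest k with (A − λI)^k v = 0 for every generalised eigenvector v of λ).

  λ = 5: largest Jordan block has size 2, contributing (x − 5)^2

So m_A(x) = (x - 5)^2 = x^2 - 10*x + 25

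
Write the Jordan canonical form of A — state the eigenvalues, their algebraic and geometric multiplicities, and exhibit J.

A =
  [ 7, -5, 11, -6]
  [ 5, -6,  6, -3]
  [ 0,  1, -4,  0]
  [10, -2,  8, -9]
J_3(-3) ⊕ J_1(-3)

The characteristic polynomial is
  det(x·I − A) = x^4 + 12*x^3 + 54*x^2 + 108*x + 81 = (x + 3)^4

Eigenvalues and multiplicities (the geometric multiplicity of λ is n − rank(A − λI), which equals the number of Jordan blocks for λ):
  λ = -3: algebraic multiplicity = 4, geometric multiplicity = 2

Determining the block sizes for each eigenvalue:
  λ = -3: with am = 4 and gm = 2, the partition is not yet determined (e.g. several partitions of 4 into 2 parts exist). Let N = A − (-3)·I. Computing rank(N^1) = 2, rank(N^2) = 1, rank(N^3) = 0; the number of blocks of size ≥ j is rank(N^{j−1}) − rank(N^j), giving [2, 1, 1]. So we have 1 block(s) of size 3, 1 block(s) of size 1 → block sizes [3, 1]

Assembling the blocks gives a Jordan form
J =
  [-3,  1,  0,  0]
  [ 0, -3,  1,  0]
  [ 0,  0, -3,  0]
  [ 0,  0,  0, -3]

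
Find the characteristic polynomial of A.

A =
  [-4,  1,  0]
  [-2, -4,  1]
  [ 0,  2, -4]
x^3 + 12*x^2 + 48*x + 64

Expanding det(x·I − A) (e.g. by cofactor expansion or by noting that A is similar to its Jordan form J, which has the same characteristic polynomial as A) gives
  χ_A(x) = x^3 + 12*x^2 + 48*x + 64
which factors as (x + 4)^3. The eigenvalues (with algebraic multiplicities) are λ = -4 with multiplicity 3.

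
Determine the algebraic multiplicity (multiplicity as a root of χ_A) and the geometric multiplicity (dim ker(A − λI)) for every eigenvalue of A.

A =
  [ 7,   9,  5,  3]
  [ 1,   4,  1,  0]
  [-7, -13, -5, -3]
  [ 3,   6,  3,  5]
λ = 2: alg = 3, geom = 1; λ = 5: alg = 1, geom = 1

Step 1 — factor the characteristic polynomial to read off the algebraic multiplicities:
  χ_A(x) = (x - 5)*(x - 2)^3

Step 2 — compute geometric multiplicities via the rank-nullity identity g(λ) = n − rank(A − λI):
  rank(A − (2)·I) = 3, so dim ker(A − (2)·I) = n − 3 = 1
  rank(A − (5)·I) = 3, so dim ker(A − (5)·I) = n − 3 = 1

Summary:
  λ = 2: algebraic multiplicity = 3, geometric multiplicity = 1
  λ = 5: algebraic multiplicity = 1, geometric multiplicity = 1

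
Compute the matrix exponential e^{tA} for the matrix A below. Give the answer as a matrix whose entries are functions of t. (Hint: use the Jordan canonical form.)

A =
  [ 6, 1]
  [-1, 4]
e^{tA} =
  [t*exp(5*t) + exp(5*t), t*exp(5*t)]
  [-t*exp(5*t), -t*exp(5*t) + exp(5*t)]

Strategy: write A = P · J · P⁻¹ where J is a Jordan canonical form, so e^{tA} = P · e^{tJ} · P⁻¹, and e^{tJ} can be computed block-by-block.

A has Jordan form
J =
  [5, 1]
  [0, 5]
(up to reordering of blocks).

Per-block formulas:
  For a 2×2 Jordan block J_2(5): exp(t · J_2(5)) = e^(5t)·(I + t·N), where N is the 2×2 nilpotent shift.

After assembling e^{tJ} and conjugating by P, we get:

e^{tA} =
  [t*exp(5*t) + exp(5*t), t*exp(5*t)]
  [-t*exp(5*t), -t*exp(5*t) + exp(5*t)]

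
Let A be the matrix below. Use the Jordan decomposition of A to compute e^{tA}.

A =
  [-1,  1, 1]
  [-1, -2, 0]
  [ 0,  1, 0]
e^{tA} =
  [-t^2*exp(-t)/2 + exp(-t), t*exp(-t), t^2*exp(-t)/2 + t*exp(-t)]
  [t^2*exp(-t)/2 - t*exp(-t), -t*exp(-t) + exp(-t), -t^2*exp(-t)/2]
  [-t^2*exp(-t)/2, t*exp(-t), t^2*exp(-t)/2 + t*exp(-t) + exp(-t)]

Strategy: write A = P · J · P⁻¹ where J is a Jordan canonical form, so e^{tA} = P · e^{tJ} · P⁻¹, and e^{tJ} can be computed block-by-block.

A has Jordan form
J =
  [-1,  1,  0]
  [ 0, -1,  1]
  [ 0,  0, -1]
(up to reordering of blocks).

Per-block formulas:
  For a 3×3 Jordan block J_3(-1): exp(t · J_3(-1)) = e^(-1t)·(I + t·N + (t^2/2)·N^2), where N is the 3×3 nilpotent shift.

After assembling e^{tJ} and conjugating by P, we get:

e^{tA} =
  [-t^2*exp(-t)/2 + exp(-t), t*exp(-t), t^2*exp(-t)/2 + t*exp(-t)]
  [t^2*exp(-t)/2 - t*exp(-t), -t*exp(-t) + exp(-t), -t^2*exp(-t)/2]
  [-t^2*exp(-t)/2, t*exp(-t), t^2*exp(-t)/2 + t*exp(-t) + exp(-t)]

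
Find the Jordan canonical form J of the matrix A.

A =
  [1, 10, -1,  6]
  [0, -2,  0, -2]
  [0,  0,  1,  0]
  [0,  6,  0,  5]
J_2(1) ⊕ J_1(1) ⊕ J_1(2)

The characteristic polynomial is
  det(x·I − A) = x^4 - 5*x^3 + 9*x^2 - 7*x + 2 = (x - 2)*(x - 1)^3

Eigenvalues and multiplicities (the geometric multiplicity of λ is n − rank(A − λI), which equals the number of Jordan blocks for λ):
  λ = 1: algebraic multiplicity = 3, geometric multiplicity = 2
  λ = 2: algebraic multiplicity = 1, geometric multiplicity = 1

Determining the block sizes for each eigenvalue:
  λ = 1: 2 blocks summing to 3 forces exactly one block of size 2 and the rest size 1 → block sizes [2, 1]
  λ = 2: one block (gm = 1), so the single block has size am = 1 → block sizes [1]

Assembling the blocks gives a Jordan form
J =
  [1, 1, 0, 0]
  [0, 1, 0, 0]
  [0, 0, 1, 0]
  [0, 0, 0, 2]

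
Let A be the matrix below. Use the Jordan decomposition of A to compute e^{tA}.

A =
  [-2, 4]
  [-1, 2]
e^{tA} =
  [1 - 2*t, 4*t]
  [-t, 2*t + 1]

Strategy: write A = P · J · P⁻¹ where J is a Jordan canonical form, so e^{tA} = P · e^{tJ} · P⁻¹, and e^{tJ} can be computed block-by-block.

A has Jordan form
J =
  [0, 1]
  [0, 0]
(up to reordering of blocks).

Per-block formulas:
  For a 2×2 Jordan block J_2(0): exp(t · J_2(0)) = e^(0t)·(I + t·N), where N is the 2×2 nilpotent shift.

After assembling e^{tJ} and conjugating by P, we get:

e^{tA} =
  [1 - 2*t, 4*t]
  [-t, 2*t + 1]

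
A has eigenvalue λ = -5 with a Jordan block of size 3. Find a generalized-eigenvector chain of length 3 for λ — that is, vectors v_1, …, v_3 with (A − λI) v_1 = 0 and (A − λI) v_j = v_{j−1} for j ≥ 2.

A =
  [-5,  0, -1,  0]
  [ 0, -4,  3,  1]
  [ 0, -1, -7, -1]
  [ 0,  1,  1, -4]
A Jordan chain for λ = -5 of length 3:
v_1 = (1, -1, 0, 1)ᵀ
v_2 = (0, 1, -1, 1)ᵀ
v_3 = (0, 1, 0, 0)ᵀ

Let N = A − (-5)·I. We want v_3 with N^3 v_3 = 0 but N^2 v_3 ≠ 0; then v_{j-1} := N · v_j for j = 3, …, 2.

Pick v_3 = (0, 1, 0, 0)ᵀ.
Then v_2 = N · v_3 = (0, 1, -1, 1)ᵀ.
Then v_1 = N · v_2 = (1, -1, 0, 1)ᵀ.

Sanity check: (A − (-5)·I) v_1 = (0, 0, 0, 0)ᵀ = 0. ✓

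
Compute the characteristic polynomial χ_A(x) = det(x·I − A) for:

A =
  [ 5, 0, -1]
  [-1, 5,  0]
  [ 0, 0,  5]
x^3 - 15*x^2 + 75*x - 125

Expanding det(x·I − A) (e.g. by cofactor expansion or by noting that A is similar to its Jordan form J, which has the same characteristic polynomial as A) gives
  χ_A(x) = x^3 - 15*x^2 + 75*x - 125
which factors as (x - 5)^3. The eigenvalues (with algebraic multiplicities) are λ = 5 with multiplicity 3.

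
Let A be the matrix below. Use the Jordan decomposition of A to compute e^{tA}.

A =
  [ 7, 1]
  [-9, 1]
e^{tA} =
  [3*t*exp(4*t) + exp(4*t), t*exp(4*t)]
  [-9*t*exp(4*t), -3*t*exp(4*t) + exp(4*t)]

Strategy: write A = P · J · P⁻¹ where J is a Jordan canonical form, so e^{tA} = P · e^{tJ} · P⁻¹, and e^{tJ} can be computed block-by-block.

A has Jordan form
J =
  [4, 1]
  [0, 4]
(up to reordering of blocks).

Per-block formulas:
  For a 2×2 Jordan block J_2(4): exp(t · J_2(4)) = e^(4t)·(I + t·N), where N is the 2×2 nilpotent shift.

After assembling e^{tJ} and conjugating by P, we get:

e^{tA} =
  [3*t*exp(4*t) + exp(4*t), t*exp(4*t)]
  [-9*t*exp(4*t), -3*t*exp(4*t) + exp(4*t)]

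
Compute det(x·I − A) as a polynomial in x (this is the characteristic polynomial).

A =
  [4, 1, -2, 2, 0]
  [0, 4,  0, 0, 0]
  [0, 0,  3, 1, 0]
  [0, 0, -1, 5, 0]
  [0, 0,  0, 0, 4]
x^5 - 20*x^4 + 160*x^3 - 640*x^2 + 1280*x - 1024

Expanding det(x·I − A) (e.g. by cofactor expansion or by noting that A is similar to its Jordan form J, which has the same characteristic polynomial as A) gives
  χ_A(x) = x^5 - 20*x^4 + 160*x^3 - 640*x^2 + 1280*x - 1024
which factors as (x - 4)^5. The eigenvalues (with algebraic multiplicities) are λ = 4 with multiplicity 5.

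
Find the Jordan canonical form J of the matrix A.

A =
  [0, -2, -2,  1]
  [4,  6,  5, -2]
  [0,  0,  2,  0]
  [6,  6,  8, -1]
J_1(1) ⊕ J_2(2) ⊕ J_1(2)

The characteristic polynomial is
  det(x·I − A) = x^4 - 7*x^3 + 18*x^2 - 20*x + 8 = (x - 2)^3*(x - 1)

Eigenvalues and multiplicities (the geometric multiplicity of λ is n − rank(A − λI), which equals the number of Jordan blocks for λ):
  λ = 1: algebraic multiplicity = 1, geometric multiplicity = 1
  λ = 2: algebraic multiplicity = 3, geometric multiplicity = 2

Determining the block sizes for each eigenvalue:
  λ = 1: one block (gm = 1), so the single block has size am = 1 → block sizes [1]
  λ = 2: 2 blocks summing to 3 forces exactly one block of size 2 and the rest size 1 → block sizes [2, 1]

Assembling the blocks gives a Jordan form
J =
  [1, 0, 0, 0]
  [0, 2, 1, 0]
  [0, 0, 2, 0]
  [0, 0, 0, 2]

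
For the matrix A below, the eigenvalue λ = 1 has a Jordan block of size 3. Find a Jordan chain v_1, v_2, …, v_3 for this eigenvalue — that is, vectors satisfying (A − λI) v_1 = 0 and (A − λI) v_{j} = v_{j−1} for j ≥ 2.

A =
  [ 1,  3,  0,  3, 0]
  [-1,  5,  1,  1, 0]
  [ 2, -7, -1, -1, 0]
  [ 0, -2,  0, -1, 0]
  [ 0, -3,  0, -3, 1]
A Jordan chain for λ = 1 of length 3:
v_1 = (-3, -2, 3, 2, 3)ᵀ
v_2 = (0, -1, 2, 0, 0)ᵀ
v_3 = (1, 0, 0, 0, 0)ᵀ

Let N = A − (1)·I. We want v_3 with N^3 v_3 = 0 but N^2 v_3 ≠ 0; then v_{j-1} := N · v_j for j = 3, …, 2.

Pick v_3 = (1, 0, 0, 0, 0)ᵀ.
Then v_2 = N · v_3 = (0, -1, 2, 0, 0)ᵀ.
Then v_1 = N · v_2 = (-3, -2, 3, 2, 3)ᵀ.

Sanity check: (A − (1)·I) v_1 = (0, 0, 0, 0, 0)ᵀ = 0. ✓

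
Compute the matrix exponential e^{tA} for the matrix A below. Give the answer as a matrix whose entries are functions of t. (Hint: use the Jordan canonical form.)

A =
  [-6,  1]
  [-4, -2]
e^{tA} =
  [-2*t*exp(-4*t) + exp(-4*t), t*exp(-4*t)]
  [-4*t*exp(-4*t), 2*t*exp(-4*t) + exp(-4*t)]

Strategy: write A = P · J · P⁻¹ where J is a Jordan canonical form, so e^{tA} = P · e^{tJ} · P⁻¹, and e^{tJ} can be computed block-by-block.

A has Jordan form
J =
  [-4,  1]
  [ 0, -4]
(up to reordering of blocks).

Per-block formulas:
  For a 2×2 Jordan block J_2(-4): exp(t · J_2(-4)) = e^(-4t)·(I + t·N), where N is the 2×2 nilpotent shift.

After assembling e^{tJ} and conjugating by P, we get:

e^{tA} =
  [-2*t*exp(-4*t) + exp(-4*t), t*exp(-4*t)]
  [-4*t*exp(-4*t), 2*t*exp(-4*t) + exp(-4*t)]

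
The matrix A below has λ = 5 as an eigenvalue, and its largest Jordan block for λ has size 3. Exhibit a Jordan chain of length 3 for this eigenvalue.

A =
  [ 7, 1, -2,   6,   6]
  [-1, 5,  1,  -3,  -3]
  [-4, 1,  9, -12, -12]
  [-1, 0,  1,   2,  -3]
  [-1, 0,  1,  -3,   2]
A Jordan chain for λ = 5 of length 3:
v_1 = (-1, 0, -1, 0, 0)ᵀ
v_2 = (2, -1, -4, -1, -1)ᵀ
v_3 = (1, 0, 0, 0, 0)ᵀ

Let N = A − (5)·I. We want v_3 with N^3 v_3 = 0 but N^2 v_3 ≠ 0; then v_{j-1} := N · v_j for j = 3, …, 2.

Pick v_3 = (1, 0, 0, 0, 0)ᵀ.
Then v_2 = N · v_3 = (2, -1, -4, -1, -1)ᵀ.
Then v_1 = N · v_2 = (-1, 0, -1, 0, 0)ᵀ.

Sanity check: (A − (5)·I) v_1 = (0, 0, 0, 0, 0)ᵀ = 0. ✓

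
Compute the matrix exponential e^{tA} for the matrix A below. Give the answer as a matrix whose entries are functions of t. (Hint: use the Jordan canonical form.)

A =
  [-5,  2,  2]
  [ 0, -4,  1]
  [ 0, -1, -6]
e^{tA} =
  [exp(-5*t), 2*t*exp(-5*t), 2*t*exp(-5*t)]
  [0, t*exp(-5*t) + exp(-5*t), t*exp(-5*t)]
  [0, -t*exp(-5*t), -t*exp(-5*t) + exp(-5*t)]

Strategy: write A = P · J · P⁻¹ where J is a Jordan canonical form, so e^{tA} = P · e^{tJ} · P⁻¹, and e^{tJ} can be computed block-by-block.

A has Jordan form
J =
  [-5,  1,  0]
  [ 0, -5,  0]
  [ 0,  0, -5]
(up to reordering of blocks).

Per-block formulas:
  For a 1×1 block at λ = -5: exp(t · [-5]) = [e^(-5t)].
  For a 2×2 Jordan block J_2(-5): exp(t · J_2(-5)) = e^(-5t)·(I + t·N), where N is the 2×2 nilpotent shift.

After assembling e^{tJ} and conjugating by P, we get:

e^{tA} =
  [exp(-5*t), 2*t*exp(-5*t), 2*t*exp(-5*t)]
  [0, t*exp(-5*t) + exp(-5*t), t*exp(-5*t)]
  [0, -t*exp(-5*t), -t*exp(-5*t) + exp(-5*t)]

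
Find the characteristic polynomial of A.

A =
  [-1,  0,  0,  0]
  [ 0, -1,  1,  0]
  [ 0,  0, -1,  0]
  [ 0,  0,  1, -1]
x^4 + 4*x^3 + 6*x^2 + 4*x + 1

Expanding det(x·I − A) (e.g. by cofactor expansion or by noting that A is similar to its Jordan form J, which has the same characteristic polynomial as A) gives
  χ_A(x) = x^4 + 4*x^3 + 6*x^2 + 4*x + 1
which factors as (x + 1)^4. The eigenvalues (with algebraic multiplicities) are λ = -1 with multiplicity 4.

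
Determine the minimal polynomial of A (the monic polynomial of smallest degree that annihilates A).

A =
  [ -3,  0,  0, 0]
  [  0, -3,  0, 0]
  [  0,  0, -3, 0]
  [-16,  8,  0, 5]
x^2 - 2*x - 15

The characteristic polynomial is χ_A(x) = (x - 5)*(x + 3)^3, so the eigenvalues are known. The minimal polynomial is
  m_A(x) = Π_λ (x − λ)^{k_λ}
where k_λ is the size of the *largest* Jordan block for λ (equivalently, the smallest k with (A − λI)^k v = 0 for every generalised eigenvector v of λ).

  λ = -3: largest Jordan block has size 1, contributing (x + 3)
  λ = 5: largest Jordan block has size 1, contributing (x − 5)

So m_A(x) = (x - 5)*(x + 3) = x^2 - 2*x - 15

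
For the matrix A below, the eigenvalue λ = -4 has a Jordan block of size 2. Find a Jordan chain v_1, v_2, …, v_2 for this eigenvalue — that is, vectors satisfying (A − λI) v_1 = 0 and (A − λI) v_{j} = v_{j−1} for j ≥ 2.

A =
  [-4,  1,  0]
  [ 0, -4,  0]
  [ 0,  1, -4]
A Jordan chain for λ = -4 of length 2:
v_1 = (1, 0, 1)ᵀ
v_2 = (0, 1, 0)ᵀ

Let N = A − (-4)·I. We want v_2 with N^2 v_2 = 0 but N^1 v_2 ≠ 0; then v_{j-1} := N · v_j for j = 2, …, 2.

Pick v_2 = (0, 1, 0)ᵀ.
Then v_1 = N · v_2 = (1, 0, 1)ᵀ.

Sanity check: (A − (-4)·I) v_1 = (0, 0, 0)ᵀ = 0. ✓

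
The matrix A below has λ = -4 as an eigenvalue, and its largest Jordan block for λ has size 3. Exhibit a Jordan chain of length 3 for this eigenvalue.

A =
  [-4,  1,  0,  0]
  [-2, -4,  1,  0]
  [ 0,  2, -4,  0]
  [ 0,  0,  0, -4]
A Jordan chain for λ = -4 of length 3:
v_1 = (-2, 0, -4, 0)ᵀ
v_2 = (0, -2, 0, 0)ᵀ
v_3 = (1, 0, 0, 0)ᵀ

Let N = A − (-4)·I. We want v_3 with N^3 v_3 = 0 but N^2 v_3 ≠ 0; then v_{j-1} := N · v_j for j = 3, …, 2.

Pick v_3 = (1, 0, 0, 0)ᵀ.
Then v_2 = N · v_3 = (0, -2, 0, 0)ᵀ.
Then v_1 = N · v_2 = (-2, 0, -4, 0)ᵀ.

Sanity check: (A − (-4)·I) v_1 = (0, 0, 0, 0)ᵀ = 0. ✓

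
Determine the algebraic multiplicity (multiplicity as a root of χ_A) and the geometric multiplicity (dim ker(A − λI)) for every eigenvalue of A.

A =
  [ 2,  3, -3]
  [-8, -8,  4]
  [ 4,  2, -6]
λ = -4: alg = 3, geom = 2

Step 1 — factor the characteristic polynomial to read off the algebraic multiplicities:
  χ_A(x) = (x + 4)^3

Step 2 — compute geometric multiplicities via the rank-nullity identity g(λ) = n − rank(A − λI):
  rank(A − (-4)·I) = 1, so dim ker(A − (-4)·I) = n − 1 = 2

Summary:
  λ = -4: algebraic multiplicity = 3, geometric multiplicity = 2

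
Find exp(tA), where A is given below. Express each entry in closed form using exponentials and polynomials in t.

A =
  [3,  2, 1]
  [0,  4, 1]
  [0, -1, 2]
e^{tA} =
  [exp(3*t), t^2*exp(3*t)/2 + 2*t*exp(3*t), t^2*exp(3*t)/2 + t*exp(3*t)]
  [0, t*exp(3*t) + exp(3*t), t*exp(3*t)]
  [0, -t*exp(3*t), -t*exp(3*t) + exp(3*t)]

Strategy: write A = P · J · P⁻¹ where J is a Jordan canonical form, so e^{tA} = P · e^{tJ} · P⁻¹, and e^{tJ} can be computed block-by-block.

A has Jordan form
J =
  [3, 1, 0]
  [0, 3, 1]
  [0, 0, 3]
(up to reordering of blocks).

Per-block formulas:
  For a 3×3 Jordan block J_3(3): exp(t · J_3(3)) = e^(3t)·(I + t·N + (t^2/2)·N^2), where N is the 3×3 nilpotent shift.

After assembling e^{tJ} and conjugating by P, we get:

e^{tA} =
  [exp(3*t), t^2*exp(3*t)/2 + 2*t*exp(3*t), t^2*exp(3*t)/2 + t*exp(3*t)]
  [0, t*exp(3*t) + exp(3*t), t*exp(3*t)]
  [0, -t*exp(3*t), -t*exp(3*t) + exp(3*t)]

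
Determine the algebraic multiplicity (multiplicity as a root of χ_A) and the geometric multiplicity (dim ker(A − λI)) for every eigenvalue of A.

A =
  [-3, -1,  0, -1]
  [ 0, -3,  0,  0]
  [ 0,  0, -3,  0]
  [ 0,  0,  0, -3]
λ = -3: alg = 4, geom = 3

Step 1 — factor the characteristic polynomial to read off the algebraic multiplicities:
  χ_A(x) = (x + 3)^4

Step 2 — compute geometric multiplicities via the rank-nullity identity g(λ) = n − rank(A − λI):
  rank(A − (-3)·I) = 1, so dim ker(A − (-3)·I) = n − 1 = 3

Summary:
  λ = -3: algebraic multiplicity = 4, geometric multiplicity = 3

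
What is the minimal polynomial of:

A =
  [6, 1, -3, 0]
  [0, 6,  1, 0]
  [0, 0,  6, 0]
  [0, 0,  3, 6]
x^3 - 18*x^2 + 108*x - 216

The characteristic polynomial is χ_A(x) = (x - 6)^4, so the eigenvalues are known. The minimal polynomial is
  m_A(x) = Π_λ (x − λ)^{k_λ}
where k_λ is the size of the *largest* Jordan block for λ (equivalently, the smallest k with (A − λI)^k v = 0 for every generalised eigenvector v of λ).

  λ = 6: largest Jordan block has size 3, contributing (x − 6)^3

So m_A(x) = (x - 6)^3 = x^3 - 18*x^2 + 108*x - 216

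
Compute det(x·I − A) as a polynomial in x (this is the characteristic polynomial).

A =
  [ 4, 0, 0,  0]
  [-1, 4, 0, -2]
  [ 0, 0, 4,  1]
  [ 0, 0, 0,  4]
x^4 - 16*x^3 + 96*x^2 - 256*x + 256

Expanding det(x·I − A) (e.g. by cofactor expansion or by noting that A is similar to its Jordan form J, which has the same characteristic polynomial as A) gives
  χ_A(x) = x^4 - 16*x^3 + 96*x^2 - 256*x + 256
which factors as (x - 4)^4. The eigenvalues (with algebraic multiplicities) are λ = 4 with multiplicity 4.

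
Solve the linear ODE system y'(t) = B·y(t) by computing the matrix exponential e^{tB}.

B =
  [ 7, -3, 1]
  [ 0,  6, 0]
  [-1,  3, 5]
e^{tB} =
  [t*exp(6*t) + exp(6*t), -3*t*exp(6*t), t*exp(6*t)]
  [0, exp(6*t), 0]
  [-t*exp(6*t), 3*t*exp(6*t), -t*exp(6*t) + exp(6*t)]

Strategy: write B = P · J · P⁻¹ where J is a Jordan canonical form, so e^{tB} = P · e^{tJ} · P⁻¹, and e^{tJ} can be computed block-by-block.

B has Jordan form
J =
  [6, 1, 0]
  [0, 6, 0]
  [0, 0, 6]
(up to reordering of blocks).

Per-block formulas:
  For a 2×2 Jordan block J_2(6): exp(t · J_2(6)) = e^(6t)·(I + t·N), where N is the 2×2 nilpotent shift.
  For a 1×1 block at λ = 6: exp(t · [6]) = [e^(6t)].

After assembling e^{tJ} and conjugating by P, we get:

e^{tB} =
  [t*exp(6*t) + exp(6*t), -3*t*exp(6*t), t*exp(6*t)]
  [0, exp(6*t), 0]
  [-t*exp(6*t), 3*t*exp(6*t), -t*exp(6*t) + exp(6*t)]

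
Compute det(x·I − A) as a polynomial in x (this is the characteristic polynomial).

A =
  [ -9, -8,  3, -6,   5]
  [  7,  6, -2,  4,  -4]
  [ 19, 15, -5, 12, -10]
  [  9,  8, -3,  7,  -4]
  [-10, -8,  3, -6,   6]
x^5 - 5*x^4 + 10*x^3 - 10*x^2 + 5*x - 1

Expanding det(x·I − A) (e.g. by cofactor expansion or by noting that A is similar to its Jordan form J, which has the same characteristic polynomial as A) gives
  χ_A(x) = x^5 - 5*x^4 + 10*x^3 - 10*x^2 + 5*x - 1
which factors as (x - 1)^5. The eigenvalues (with algebraic multiplicities) are λ = 1 with multiplicity 5.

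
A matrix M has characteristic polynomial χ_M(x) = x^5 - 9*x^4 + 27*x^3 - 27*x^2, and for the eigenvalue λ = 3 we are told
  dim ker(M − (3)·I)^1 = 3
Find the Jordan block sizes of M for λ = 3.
Block sizes for λ = 3: [1, 1, 1]

From the dimensions of kernels of powers, the number of Jordan blocks of size at least j is d_j − d_{j−1} where d_j = dim ker(N^j) (with d_0 = 0). Computing the differences gives [3].
The number of blocks of size exactly k is (#blocks of size ≥ k) − (#blocks of size ≥ k + 1), so the partition is: 3 block(s) of size 1.
In nonincreasing order the block sizes are [1, 1, 1].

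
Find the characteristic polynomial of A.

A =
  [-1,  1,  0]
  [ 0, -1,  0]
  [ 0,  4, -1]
x^3 + 3*x^2 + 3*x + 1

Expanding det(x·I − A) (e.g. by cofactor expansion or by noting that A is similar to its Jordan form J, which has the same characteristic polynomial as A) gives
  χ_A(x) = x^3 + 3*x^2 + 3*x + 1
which factors as (x + 1)^3. The eigenvalues (with algebraic multiplicities) are λ = -1 with multiplicity 3.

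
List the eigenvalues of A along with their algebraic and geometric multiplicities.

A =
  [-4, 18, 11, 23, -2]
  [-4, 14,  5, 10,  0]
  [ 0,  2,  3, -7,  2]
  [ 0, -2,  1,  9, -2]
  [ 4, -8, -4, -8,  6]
λ = 4: alg = 1, geom = 1; λ = 6: alg = 4, geom = 2

Step 1 — factor the characteristic polynomial to read off the algebraic multiplicities:
  χ_A(x) = (x - 6)^4*(x - 4)

Step 2 — compute geometric multiplicities via the rank-nullity identity g(λ) = n − rank(A − λI):
  rank(A − (4)·I) = 4, so dim ker(A − (4)·I) = n − 4 = 1
  rank(A − (6)·I) = 3, so dim ker(A − (6)·I) = n − 3 = 2

Summary:
  λ = 4: algebraic multiplicity = 1, geometric multiplicity = 1
  λ = 6: algebraic multiplicity = 4, geometric multiplicity = 2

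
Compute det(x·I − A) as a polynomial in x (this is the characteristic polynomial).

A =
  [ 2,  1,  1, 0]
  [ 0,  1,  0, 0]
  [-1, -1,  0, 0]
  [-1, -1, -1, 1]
x^4 - 4*x^3 + 6*x^2 - 4*x + 1

Expanding det(x·I − A) (e.g. by cofactor expansion or by noting that A is similar to its Jordan form J, which has the same characteristic polynomial as A) gives
  χ_A(x) = x^4 - 4*x^3 + 6*x^2 - 4*x + 1
which factors as (x - 1)^4. The eigenvalues (with algebraic multiplicities) are λ = 1 with multiplicity 4.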